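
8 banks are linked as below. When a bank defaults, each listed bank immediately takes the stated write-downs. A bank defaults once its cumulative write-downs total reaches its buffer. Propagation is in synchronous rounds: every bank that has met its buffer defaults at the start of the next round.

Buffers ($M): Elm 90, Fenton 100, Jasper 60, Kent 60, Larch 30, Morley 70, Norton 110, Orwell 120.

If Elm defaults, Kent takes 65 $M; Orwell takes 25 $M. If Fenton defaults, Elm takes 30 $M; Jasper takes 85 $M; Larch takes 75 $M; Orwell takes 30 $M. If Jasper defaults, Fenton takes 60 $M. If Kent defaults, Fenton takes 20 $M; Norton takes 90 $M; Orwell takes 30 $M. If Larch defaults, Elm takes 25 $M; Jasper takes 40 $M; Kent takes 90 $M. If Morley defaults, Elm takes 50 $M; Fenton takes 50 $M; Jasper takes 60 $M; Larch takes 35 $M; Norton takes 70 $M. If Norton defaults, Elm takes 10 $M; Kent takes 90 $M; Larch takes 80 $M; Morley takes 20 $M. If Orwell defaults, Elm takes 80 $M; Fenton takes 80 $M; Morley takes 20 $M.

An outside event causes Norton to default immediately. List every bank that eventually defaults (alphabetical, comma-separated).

Round 1 — Norton defaults (initial).
  Elm: +10 → 10 < 90
  Kent: +90 → 90 ≥ 60
  Larch: +80 → 80 ≥ 30
  Morley: +20 → 20 < 70
Round 2 — Kent, Larch default.
  Elm: +25 → 35 < 90
  Fenton: +20 → 20 < 100
  Jasper: +40 → 40 < 60
  Orwell: +30 → 30 < 120
No further defaults.

Kent, Larch, Norton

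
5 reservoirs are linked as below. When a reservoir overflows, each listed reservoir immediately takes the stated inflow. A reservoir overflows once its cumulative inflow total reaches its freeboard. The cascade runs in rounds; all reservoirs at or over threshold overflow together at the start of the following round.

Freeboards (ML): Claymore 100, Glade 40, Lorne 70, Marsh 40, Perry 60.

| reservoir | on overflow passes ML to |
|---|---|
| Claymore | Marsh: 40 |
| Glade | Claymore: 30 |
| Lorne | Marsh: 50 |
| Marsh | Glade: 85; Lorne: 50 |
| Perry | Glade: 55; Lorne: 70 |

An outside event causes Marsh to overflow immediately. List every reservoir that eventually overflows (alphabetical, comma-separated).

Round 1 — Marsh overflows (initial).
  Glade: +85 → 85 ≥ 40
  Lorne: +50 → 50 < 70
Round 2 — Glade overflows.
  Claymore: +30 → 30 < 100
No further overflows.

Glade, Marsh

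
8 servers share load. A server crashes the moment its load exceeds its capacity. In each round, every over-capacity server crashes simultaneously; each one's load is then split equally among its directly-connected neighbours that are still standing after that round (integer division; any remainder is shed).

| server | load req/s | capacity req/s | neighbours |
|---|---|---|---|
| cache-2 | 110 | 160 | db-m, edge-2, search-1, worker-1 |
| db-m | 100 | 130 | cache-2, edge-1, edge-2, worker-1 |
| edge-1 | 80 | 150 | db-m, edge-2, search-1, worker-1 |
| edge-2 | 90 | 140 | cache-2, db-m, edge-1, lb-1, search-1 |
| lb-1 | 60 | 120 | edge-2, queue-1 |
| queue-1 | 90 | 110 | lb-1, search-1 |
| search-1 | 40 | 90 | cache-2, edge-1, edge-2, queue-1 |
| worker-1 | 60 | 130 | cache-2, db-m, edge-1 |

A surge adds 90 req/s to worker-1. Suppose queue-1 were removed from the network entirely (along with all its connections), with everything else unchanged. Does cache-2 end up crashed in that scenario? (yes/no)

yes

With queue-1 removed:
Round 1 — worker-1 at 150 > 130. worker-1 crashes.
  worker-1 sheds 150 req/s to cache-2, db-m, edge-1: 50 each.
    cache-2: 110+50 = 160 ≤ 160
    db-m: 100+50 = 150 > 130
    edge-1: 80+50 = 130 ≤ 150
Round 2 — db-m crashes.
  db-m sheds 150 req/s to cache-2, edge-1, edge-2: 50 each.
    cache-2: 160+50 = 210 > 160
    edge-1: 130+50 = 180 > 150
    edge-2: 90+50 = 140 ≤ 140
Round 3 — cache-2, edge-1 crash.
  cache-2 sheds 210 req/s to edge-2, search-1: 105 each.
    edge-2: 140+105 = 245 > 140
    search-1: 40+105 = 145 > 90
  edge-1 sheds 180 req/s to edge-2, search-1: 90 each.
    edge-2: 245+90 = 335 > 140
    search-1: 145+90 = 235 > 90
Round 4 — edge-2, search-1 crash.
  edge-2 sheds 335 req/s to lb-1: 335 each.
    lb-1: 60+335 = 395 > 120
  search-1 sheds 235 req/s: no online neighbours, lost.
Round 5 — lb-1 crashes.
  lb-1 sheds 395 req/s: no online neighbours, lost.
No further crashes.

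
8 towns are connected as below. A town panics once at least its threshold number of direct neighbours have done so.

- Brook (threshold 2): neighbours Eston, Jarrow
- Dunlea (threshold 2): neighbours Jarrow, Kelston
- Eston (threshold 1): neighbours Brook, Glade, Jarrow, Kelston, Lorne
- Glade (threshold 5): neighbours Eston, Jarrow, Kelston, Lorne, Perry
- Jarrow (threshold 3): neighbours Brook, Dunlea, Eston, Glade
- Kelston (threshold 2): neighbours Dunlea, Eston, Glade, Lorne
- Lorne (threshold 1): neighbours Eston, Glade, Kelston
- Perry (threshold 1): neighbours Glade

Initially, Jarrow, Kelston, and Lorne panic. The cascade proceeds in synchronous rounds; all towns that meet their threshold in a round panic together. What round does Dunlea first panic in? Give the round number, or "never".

2

Round 1 — Jarrow, Kelston, Lorne panic (initial).
Round 2 — checking thresholds:
  Brook: 1 of 2 neighbours < 2, not yet.
  Dunlea: 2 of 2 neighbours ≥ 2, panics.
  Eston: 3 of 5 neighbours ≥ 1, panics.
  Glade: 3 of 5 neighbours < 5, not yet.
Round 3 — checking thresholds:
  Brook: 2 of 2 neighbours ≥ 2, panics.
  Glade: 4 of 5 neighbours < 5, not yet.
Round 4 — no new panics; cascade stops.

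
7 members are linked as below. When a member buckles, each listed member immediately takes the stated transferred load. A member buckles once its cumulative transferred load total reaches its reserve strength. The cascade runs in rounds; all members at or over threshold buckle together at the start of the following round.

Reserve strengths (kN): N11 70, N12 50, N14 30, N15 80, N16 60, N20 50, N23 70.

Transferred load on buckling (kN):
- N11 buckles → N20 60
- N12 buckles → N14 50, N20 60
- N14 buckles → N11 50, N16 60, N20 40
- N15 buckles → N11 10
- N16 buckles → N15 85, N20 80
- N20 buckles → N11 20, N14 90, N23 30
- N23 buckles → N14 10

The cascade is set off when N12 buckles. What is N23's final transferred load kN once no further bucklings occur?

30

Round 1 — N12 buckles (initial).
  N14: +50 → 50 ≥ 30
  N20: +60 → 60 ≥ 50
Round 2 — N14, N20 buckle.
  N11: +50+20 → 70 ≥ 70
  N16: +60 → 60 ≥ 60
  N23: +30 → 30 < 70
Round 3 — N11, N16 buckle.
  N15: +85 → 85 ≥ 80
Round 4 — N15 buckles.
No further bucklings.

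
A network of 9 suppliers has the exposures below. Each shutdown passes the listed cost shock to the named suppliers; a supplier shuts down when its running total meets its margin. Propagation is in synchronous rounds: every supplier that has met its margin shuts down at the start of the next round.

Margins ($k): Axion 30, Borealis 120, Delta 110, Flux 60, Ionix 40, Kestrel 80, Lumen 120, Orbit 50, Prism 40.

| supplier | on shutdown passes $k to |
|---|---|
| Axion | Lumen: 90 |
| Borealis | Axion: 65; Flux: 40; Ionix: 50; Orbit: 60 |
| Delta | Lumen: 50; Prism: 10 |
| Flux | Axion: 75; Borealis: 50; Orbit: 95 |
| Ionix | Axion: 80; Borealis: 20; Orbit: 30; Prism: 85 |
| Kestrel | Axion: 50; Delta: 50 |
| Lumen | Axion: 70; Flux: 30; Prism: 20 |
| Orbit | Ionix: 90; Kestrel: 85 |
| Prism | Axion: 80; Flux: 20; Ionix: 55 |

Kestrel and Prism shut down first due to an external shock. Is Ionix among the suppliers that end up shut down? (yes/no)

yes

Round 1 — Kestrel, Prism shut down (initial).
  Axion: +50+80 → 130 ≥ 30
  Delta: +50 → 50 < 110
  Flux: +20 → 20 < 60
  Ionix: +55 → 55 ≥ 40
Round 2 — Axion, Ionix shut down.
  Borealis: +20 → 20 < 120
  Lumen: +90 → 90 < 120
  Orbit: +30 → 30 < 50
No further shutdowns.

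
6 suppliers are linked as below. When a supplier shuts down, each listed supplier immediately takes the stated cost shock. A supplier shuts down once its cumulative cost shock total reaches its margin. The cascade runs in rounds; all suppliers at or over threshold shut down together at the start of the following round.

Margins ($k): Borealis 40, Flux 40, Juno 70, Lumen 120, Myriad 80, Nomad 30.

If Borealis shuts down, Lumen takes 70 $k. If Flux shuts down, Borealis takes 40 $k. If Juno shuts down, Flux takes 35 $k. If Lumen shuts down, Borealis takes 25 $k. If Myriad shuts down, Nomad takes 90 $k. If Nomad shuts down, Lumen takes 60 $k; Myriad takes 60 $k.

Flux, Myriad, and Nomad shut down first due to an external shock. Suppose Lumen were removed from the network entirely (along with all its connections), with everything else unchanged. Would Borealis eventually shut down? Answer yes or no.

yes

With Lumen removed:
Round 1 — Flux, Myriad, Nomad shut down (initial).
  Borealis: +40 → 40 ≥ 40
Round 2 — Borealis shuts down.
No further shutdowns.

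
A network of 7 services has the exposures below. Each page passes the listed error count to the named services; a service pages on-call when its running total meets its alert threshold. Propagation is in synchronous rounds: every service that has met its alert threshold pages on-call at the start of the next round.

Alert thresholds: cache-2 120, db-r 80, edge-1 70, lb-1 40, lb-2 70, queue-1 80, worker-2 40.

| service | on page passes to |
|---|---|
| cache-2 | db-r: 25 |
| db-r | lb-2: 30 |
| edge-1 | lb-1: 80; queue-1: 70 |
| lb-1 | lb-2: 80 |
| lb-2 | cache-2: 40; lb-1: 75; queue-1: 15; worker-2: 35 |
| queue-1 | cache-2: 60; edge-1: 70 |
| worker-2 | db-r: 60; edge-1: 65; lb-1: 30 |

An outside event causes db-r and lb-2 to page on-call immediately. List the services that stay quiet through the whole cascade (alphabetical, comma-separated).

Round 1 — db-r, lb-2 page on-call (initial).
  cache-2: +40 → 40 < 120
  lb-1: +75 → 75 ≥ 40
  queue-1: +15 → 15 < 80
  worker-2: +35 → 35 < 40
Round 2 — lb-1 pages on-call.
No further pages.

cache-2, edge-1, queue-1, worker-2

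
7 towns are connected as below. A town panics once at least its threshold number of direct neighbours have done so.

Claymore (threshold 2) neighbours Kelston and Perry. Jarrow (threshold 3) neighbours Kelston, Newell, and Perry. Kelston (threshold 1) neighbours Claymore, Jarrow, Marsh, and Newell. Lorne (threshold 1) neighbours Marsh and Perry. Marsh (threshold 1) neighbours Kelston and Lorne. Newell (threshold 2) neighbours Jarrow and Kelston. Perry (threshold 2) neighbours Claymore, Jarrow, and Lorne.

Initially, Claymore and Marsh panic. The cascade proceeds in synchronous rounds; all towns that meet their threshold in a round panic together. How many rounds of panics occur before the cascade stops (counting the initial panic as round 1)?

Round 1 — Claymore, Marsh panic (initial).
Round 2 — checking thresholds:
  Kelston: 2 of 4 neighbours ≥ 1, panics.
  Lorne: 1 of 2 neighbours ≥ 1, panics.
  Perry: 1 of 3 neighbours < 2, not yet.
Round 3 — checking thresholds:
  Jarrow: 1 of 3 neighbours < 3, not yet.
  Newell: 1 of 2 neighbours < 2, not yet.
  Perry: 2 of 3 neighbours ≥ 2, panics.
Round 4 — no new panics; cascade stops.

3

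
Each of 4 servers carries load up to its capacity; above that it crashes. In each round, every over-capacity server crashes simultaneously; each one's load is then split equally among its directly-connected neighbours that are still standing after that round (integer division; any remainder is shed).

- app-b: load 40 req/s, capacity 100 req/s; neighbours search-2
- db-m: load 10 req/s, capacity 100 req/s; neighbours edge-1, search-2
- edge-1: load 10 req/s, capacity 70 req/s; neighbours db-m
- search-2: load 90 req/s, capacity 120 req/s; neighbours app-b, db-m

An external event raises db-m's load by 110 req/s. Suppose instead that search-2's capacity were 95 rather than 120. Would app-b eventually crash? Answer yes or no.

yes

With search-2's capacity at 95:
Round 1 — db-m at 120 > 100. db-m crashes.
  db-m sheds 120 req/s to edge-1, search-2: 60 each.
    edge-1: 10+60 = 70 ≤ 70
    search-2: 90+60 = 150 > 95
Round 2 — search-2 crashes.
  search-2 sheds 150 req/s to app-b: 150 each.
    app-b: 40+150 = 190 > 100
Round 3 — app-b crashes.
  app-b sheds 190 req/s: no online neighbours, lost.
No further crashes.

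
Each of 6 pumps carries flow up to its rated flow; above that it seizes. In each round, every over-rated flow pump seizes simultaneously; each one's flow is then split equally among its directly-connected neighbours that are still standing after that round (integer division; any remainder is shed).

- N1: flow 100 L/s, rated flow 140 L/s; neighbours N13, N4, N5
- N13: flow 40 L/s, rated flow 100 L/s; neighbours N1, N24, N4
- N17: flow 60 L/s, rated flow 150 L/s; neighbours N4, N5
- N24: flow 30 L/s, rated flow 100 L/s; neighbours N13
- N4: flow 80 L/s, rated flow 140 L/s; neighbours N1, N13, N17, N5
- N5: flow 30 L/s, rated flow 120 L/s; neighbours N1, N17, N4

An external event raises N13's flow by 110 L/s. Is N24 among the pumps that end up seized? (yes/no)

no

Round 1 — N13 at 150 > 100. N13 seizes.
  N13 sheds 150 L/s to N1, N24, N4: 50 each.
    N1: 100+50 = 150 > 140
    N24: 30+50 = 80 ≤ 100
    N4: 80+50 = 130 ≤ 140
Round 2 — N1 seizes.
  N1 sheds 150 L/s to N4, N5: 75 each.
    N4: 130+75 = 205 > 140
    N5: 30+75 = 105 ≤ 120
Round 3 — N4 seizes.
  N4 sheds 205 L/s to N17, N5: 102 each (1 lost).
    N17: 60+102 = 162 > 150
    N5: 105+102 = 207 > 120
Round 4 — N17, N5 seize.
  N17 sheds 162 L/s: no online neighbours, lost.
  N5 sheds 207 L/s: no online neighbours, lost.
No further seizures.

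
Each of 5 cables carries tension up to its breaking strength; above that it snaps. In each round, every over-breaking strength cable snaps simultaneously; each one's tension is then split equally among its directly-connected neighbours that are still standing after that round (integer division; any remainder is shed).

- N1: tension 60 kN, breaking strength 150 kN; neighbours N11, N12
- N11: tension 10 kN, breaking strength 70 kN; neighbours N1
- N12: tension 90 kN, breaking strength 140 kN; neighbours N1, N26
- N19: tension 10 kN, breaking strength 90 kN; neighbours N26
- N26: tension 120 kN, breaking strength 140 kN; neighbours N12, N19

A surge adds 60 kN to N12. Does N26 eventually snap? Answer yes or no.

Round 1 — N12 at 150 > 140. N12 snaps.
  N12 sheds 150 kN to N1, N26: 75 each.
    N1: 60+75 = 135 ≤ 150
    N26: 120+75 = 195 > 140
Round 2 — N26 snaps.
  N26 sheds 195 kN to N19: 195 each.
    N19: 10+195 = 205 > 90
Round 3 — N19 snaps.
  N19 sheds 205 kN: no online neighbours, lost.
No further breaks.

yes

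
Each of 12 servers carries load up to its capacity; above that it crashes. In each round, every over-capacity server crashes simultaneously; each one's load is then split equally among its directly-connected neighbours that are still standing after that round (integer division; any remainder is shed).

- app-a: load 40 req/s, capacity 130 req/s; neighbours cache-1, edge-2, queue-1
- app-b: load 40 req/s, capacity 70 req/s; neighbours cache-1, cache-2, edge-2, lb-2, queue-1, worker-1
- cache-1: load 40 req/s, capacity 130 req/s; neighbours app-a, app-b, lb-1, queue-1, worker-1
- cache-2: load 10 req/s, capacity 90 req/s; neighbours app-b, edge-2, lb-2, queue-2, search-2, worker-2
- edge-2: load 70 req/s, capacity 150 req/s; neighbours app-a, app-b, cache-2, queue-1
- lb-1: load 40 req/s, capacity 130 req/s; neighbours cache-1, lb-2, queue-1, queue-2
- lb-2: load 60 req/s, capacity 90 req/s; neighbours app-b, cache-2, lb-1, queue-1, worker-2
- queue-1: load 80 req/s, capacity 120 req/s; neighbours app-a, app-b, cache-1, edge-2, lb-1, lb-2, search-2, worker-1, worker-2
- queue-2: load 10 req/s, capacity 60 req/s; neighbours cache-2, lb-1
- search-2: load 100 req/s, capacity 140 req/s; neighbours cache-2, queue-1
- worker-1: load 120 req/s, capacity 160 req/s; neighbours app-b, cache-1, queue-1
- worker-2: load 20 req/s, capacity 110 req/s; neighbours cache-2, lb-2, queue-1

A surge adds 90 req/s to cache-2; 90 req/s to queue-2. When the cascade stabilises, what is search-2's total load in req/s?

138

Round 1 — cache-2 at 100 > 90; queue-2 at 100 > 60. cache-2, queue-2 crash.
  cache-2 sheds 100 req/s to app-b, edge-2, lb-2, search-2, worker-2: 20 each.
    app-b: 40+20 = 60 ≤ 70
    edge-2: 70+20 = 90 ≤ 150
    lb-2: 60+20 = 80 ≤ 90
    search-2: 100+20 = 120 ≤ 140
    worker-2: 20+20 = 40 ≤ 110
  queue-2 sheds 100 req/s to lb-1: 100 each.
    lb-1: 40+100 = 140 > 130
Round 2 — lb-1 crashes.
  lb-1 sheds 140 req/s to cache-1, lb-2, queue-1: 46 each (2 lost).
    cache-1: 40+46 = 86 ≤ 130
    lb-2: 80+46 = 126 > 90
    queue-1: 80+46 = 126 > 120
Round 3 — lb-2, queue-1 crash.
  lb-2 sheds 126 req/s to app-b, worker-2: 63 each.
    app-b: 60+63 = 123 > 70
    worker-2: 40+63 = 103 ≤ 110
  queue-1 sheds 126 req/s to app-a, app-b, cache-1, edge-2, search-2, worker-1, worker-2: 18 each.
    app-a: 40+18 = 58 ≤ 130
    app-b: 123+18 = 141 > 70
    cache-1: 86+18 = 104 ≤ 130
    edge-2: 90+18 = 108 ≤ 150
    search-2: 120+18 = 138 ≤ 140
    worker-1: 120+18 = 138 ≤ 160
    worker-2: 103+18 = 121 > 110
Round 4 — app-b, worker-2 crash.
  app-b sheds 141 req/s to cache-1, edge-2, worker-1: 47 each.
    cache-1: 104+47 = 151 > 130
    edge-2: 108+47 = 155 > 150
    worker-1: 138+47 = 185 > 160
  worker-2 sheds 121 req/s: no online neighbours, lost.
Round 5 — cache-1, edge-2, worker-1 crash.
  cache-1 sheds 151 req/s to app-a: 151 each.
    app-a: 58+151 = 209 > 130
  edge-2 sheds 155 req/s to app-a: 155 each.
    app-a: 209+155 = 364 > 130
  worker-1 sheds 185 req/s: no online neighbours, lost.
Round 6 — app-a crashes.
  app-a sheds 364 req/s: no online neighbours, lost.
No further crashes.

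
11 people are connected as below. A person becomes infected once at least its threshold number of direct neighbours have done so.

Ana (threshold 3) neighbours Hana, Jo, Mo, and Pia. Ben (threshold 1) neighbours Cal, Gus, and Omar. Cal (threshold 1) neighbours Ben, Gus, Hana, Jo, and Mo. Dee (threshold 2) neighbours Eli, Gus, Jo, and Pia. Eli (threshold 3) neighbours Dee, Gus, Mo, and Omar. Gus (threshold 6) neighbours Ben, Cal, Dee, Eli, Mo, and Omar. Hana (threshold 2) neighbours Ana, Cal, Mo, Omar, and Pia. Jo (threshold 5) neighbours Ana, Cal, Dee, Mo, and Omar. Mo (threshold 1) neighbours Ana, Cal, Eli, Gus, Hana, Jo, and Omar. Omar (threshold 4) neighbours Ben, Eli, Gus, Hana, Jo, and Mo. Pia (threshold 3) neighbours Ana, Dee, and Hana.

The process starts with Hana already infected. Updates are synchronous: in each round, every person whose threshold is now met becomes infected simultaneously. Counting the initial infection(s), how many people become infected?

4

Round 1 — Hana becomes infected (initial).
Round 2 — checking thresholds:
  Ana: 1 of 4 neighbours < 3, not yet.
  Cal: 1 of 5 neighbours ≥ 1, becomes infected.
  Mo: 1 of 7 neighbours ≥ 1, becomes infected.
  Omar: 1 of 6 neighbours < 4, not yet.
  Pia: 1 of 3 neighbours < 3, not yet.
Round 3 — checking thresholds:
  Ana: 2 of 4 neighbours < 3, not yet.
  Ben: 1 of 3 neighbours ≥ 1, becomes infected.
  Eli: 1 of 4 neighbours < 3, not yet.
  Gus: 2 of 6 neighbours < 6, not yet.
  Jo: 2 of 5 neighbours < 5, not yet.
  Omar: 2 of 6 neighbours < 4, not yet.
  Pia: 1 of 3 neighbours < 3, not yet.
Round 4 — no new infections; cascade stops.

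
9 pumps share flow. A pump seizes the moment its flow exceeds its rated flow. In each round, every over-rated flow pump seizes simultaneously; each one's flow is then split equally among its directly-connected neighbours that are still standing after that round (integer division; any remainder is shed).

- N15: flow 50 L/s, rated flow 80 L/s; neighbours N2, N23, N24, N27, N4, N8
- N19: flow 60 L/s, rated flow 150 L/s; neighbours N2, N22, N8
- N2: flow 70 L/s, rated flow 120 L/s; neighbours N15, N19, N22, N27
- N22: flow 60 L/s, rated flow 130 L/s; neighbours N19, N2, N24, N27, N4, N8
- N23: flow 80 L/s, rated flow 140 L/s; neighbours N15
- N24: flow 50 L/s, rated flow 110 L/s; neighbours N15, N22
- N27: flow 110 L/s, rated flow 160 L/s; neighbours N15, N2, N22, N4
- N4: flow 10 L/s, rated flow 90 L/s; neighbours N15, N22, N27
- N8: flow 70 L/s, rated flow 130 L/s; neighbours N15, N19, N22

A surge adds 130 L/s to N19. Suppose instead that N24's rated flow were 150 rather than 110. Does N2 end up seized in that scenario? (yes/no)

With N24's rated flow at 150:
Round 1 — N19 at 190 > 150. N19 seizes.
  N19 sheds 190 L/s to N2, N22, N8: 63 each (1 lost).
    N2: 70+63 = 133 > 120
    N22: 60+63 = 123 ≤ 130
    N8: 70+63 = 133 > 130
Round 2 — N2, N8 seize.
  N2 sheds 133 L/s to N15, N22, N27: 44 each (1 lost).
    N15: 50+44 = 94 > 80
    N22: 123+44 = 167 > 130
    N27: 110+44 = 154 ≤ 160
  N8 sheds 133 L/s to N15, N22: 66 each (1 lost).
    N15: 94+66 = 160 > 80
    N22: 167+66 = 233 > 130
Round 3 — N15, N22 seize.
  N15 sheds 160 L/s to N23, N24, N27, N4: 40 each.
    N23: 80+40 = 120 ≤ 140
    N24: 50+40 = 90 ≤ 150
    N27: 154+40 = 194 > 160
    N4: 10+40 = 50 ≤ 90
  N22 sheds 233 L/s to N24, N27, N4: 77 each (2 lost).
    N24: 90+77 = 167 > 150
    N27: 194+77 = 271 > 160
    N4: 50+77 = 127 > 90
Round 4 — N24, N27, N4 seize.
  N24 sheds 167 L/s: no online neighbours, lost.
  N27 sheds 271 L/s: no online neighbours, lost.
  N4 sheds 127 L/s: no online neighbours, lost.
No further seizures.

yes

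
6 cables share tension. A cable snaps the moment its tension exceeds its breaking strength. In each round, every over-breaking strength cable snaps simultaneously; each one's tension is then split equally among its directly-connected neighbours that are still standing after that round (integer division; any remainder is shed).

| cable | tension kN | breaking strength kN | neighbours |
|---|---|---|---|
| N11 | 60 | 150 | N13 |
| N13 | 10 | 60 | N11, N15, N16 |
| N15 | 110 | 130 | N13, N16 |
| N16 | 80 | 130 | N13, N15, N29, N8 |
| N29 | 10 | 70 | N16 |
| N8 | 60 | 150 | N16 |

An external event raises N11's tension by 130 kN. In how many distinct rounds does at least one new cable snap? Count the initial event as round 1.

Round 1 — N11 at 190 > 150. N11 snaps.
  N11 sheds 190 kN to N13: 190 each.
    N13: 10+190 = 200 > 60
Round 2 — N13 snaps.
  N13 sheds 200 kN to N15, N16: 100 each.
    N15: 110+100 = 210 > 130
    N16: 80+100 = 180 > 130
Round 3 — N15, N16 snap.
  N15 sheds 210 kN: no online neighbours, lost.
  N16 sheds 180 kN to N29, N8: 90 each.
    N29: 10+90 = 100 > 70
    N8: 60+90 = 150 ≤ 150
Round 4 — N29 snaps.
  N29 sheds 100 kN: no online neighbours, lost.
No further breaks.

4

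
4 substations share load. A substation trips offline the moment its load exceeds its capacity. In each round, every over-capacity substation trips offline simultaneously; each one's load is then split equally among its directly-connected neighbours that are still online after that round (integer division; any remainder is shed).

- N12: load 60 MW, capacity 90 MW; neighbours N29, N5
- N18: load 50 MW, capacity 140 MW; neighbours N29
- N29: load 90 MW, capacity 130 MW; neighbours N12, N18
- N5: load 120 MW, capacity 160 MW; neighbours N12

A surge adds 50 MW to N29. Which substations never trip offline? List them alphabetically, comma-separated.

Round 1 — N29 at 140 > 130. N29 trips offline.
  N29 sheds 140 MW to N12, N18: 70 each.
    N12: 60+70 = 130 > 90
    N18: 50+70 = 120 ≤ 140
Round 2 — N12 trips offline.
  N12 sheds 130 MW to N5: 130 each.
    N5: 120+130 = 250 > 160
Round 3 — N5 trips offline.
  N5 sheds 250 MW: no online neighbours, lost.
No further trips.

N18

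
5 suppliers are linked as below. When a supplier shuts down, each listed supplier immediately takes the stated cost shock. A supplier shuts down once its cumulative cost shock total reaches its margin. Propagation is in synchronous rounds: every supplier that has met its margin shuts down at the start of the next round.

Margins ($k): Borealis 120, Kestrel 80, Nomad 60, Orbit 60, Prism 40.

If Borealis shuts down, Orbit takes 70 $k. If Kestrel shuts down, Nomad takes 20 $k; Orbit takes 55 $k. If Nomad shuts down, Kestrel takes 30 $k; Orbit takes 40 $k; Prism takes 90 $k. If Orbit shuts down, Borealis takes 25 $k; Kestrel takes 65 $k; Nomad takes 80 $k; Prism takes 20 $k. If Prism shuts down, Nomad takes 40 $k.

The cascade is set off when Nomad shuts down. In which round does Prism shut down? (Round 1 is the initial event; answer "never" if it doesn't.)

Round 1 — Nomad shuts down (initial).
  Kestrel: +30 → 30 < 80
  Orbit: +40 → 40 < 60
  Prism: +90 → 90 ≥ 40
Round 2 — Prism shuts down.
No further shutdowns.

2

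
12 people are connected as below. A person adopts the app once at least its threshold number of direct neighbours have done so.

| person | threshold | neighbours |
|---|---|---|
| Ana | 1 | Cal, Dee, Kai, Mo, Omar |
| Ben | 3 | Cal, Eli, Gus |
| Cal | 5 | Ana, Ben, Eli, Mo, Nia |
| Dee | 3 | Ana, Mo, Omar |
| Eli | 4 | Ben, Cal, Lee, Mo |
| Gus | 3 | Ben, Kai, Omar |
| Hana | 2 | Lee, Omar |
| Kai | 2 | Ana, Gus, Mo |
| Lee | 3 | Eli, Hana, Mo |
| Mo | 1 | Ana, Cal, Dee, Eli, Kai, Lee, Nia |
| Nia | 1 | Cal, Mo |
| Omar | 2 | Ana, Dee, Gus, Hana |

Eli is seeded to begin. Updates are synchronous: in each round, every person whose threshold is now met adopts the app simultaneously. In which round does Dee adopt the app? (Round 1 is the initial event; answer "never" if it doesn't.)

never

Round 1 — Eli adopts the app (initial).
Round 2 — checking thresholds:
  Ben: 1 of 3 neighbours < 3, not yet.
  Cal: 1 of 5 neighbours < 5, not yet.
  Lee: 1 of 3 neighbours < 3, not yet.
  Mo: 1 of 7 neighbours ≥ 1, adopts the app.
Round 3 — checking thresholds:
  Ana: 1 of 5 neighbours ≥ 1, adopts the app.
  Ben: 1 of 3 neighbours < 3, not yet.
  Cal: 2 of 5 neighbours < 5, not yet.
  Dee: 1 of 3 neighbours < 3, not yet.
  Kai: 1 of 3 neighbours < 2, not yet.
  Lee: 2 of 3 neighbours < 3, not yet.
  Nia: 1 of 2 neighbours ≥ 1, adopts the app.
Round 4 — checking thresholds:
  Ben: 1 of 3 neighbours < 3, not yet.
  Cal: 4 of 5 neighbours < 5, not yet.
  Dee: 2 of 3 neighbours < 3, not yet.
  Kai: 2 of 3 neighbours ≥ 2, adopts the app.
  Lee: 2 of 3 neighbours < 3, not yet.
  Omar: 1 of 4 neighbours < 2, not yet.
Round 5 — no new adoptions; cascade stops.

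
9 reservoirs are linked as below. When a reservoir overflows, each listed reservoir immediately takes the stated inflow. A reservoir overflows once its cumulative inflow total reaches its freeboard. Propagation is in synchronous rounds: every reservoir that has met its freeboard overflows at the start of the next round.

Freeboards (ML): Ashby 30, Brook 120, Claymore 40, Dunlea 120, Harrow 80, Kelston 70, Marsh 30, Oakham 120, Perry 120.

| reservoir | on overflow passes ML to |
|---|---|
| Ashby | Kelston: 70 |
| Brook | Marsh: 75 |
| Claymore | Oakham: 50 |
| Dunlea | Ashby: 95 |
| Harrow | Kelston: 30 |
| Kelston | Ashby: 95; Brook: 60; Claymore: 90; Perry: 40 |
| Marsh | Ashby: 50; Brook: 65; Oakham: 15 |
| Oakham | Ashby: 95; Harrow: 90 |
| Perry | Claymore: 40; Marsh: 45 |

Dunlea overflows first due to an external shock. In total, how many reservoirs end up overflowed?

Round 1 — Dunlea overflows (initial).
  Ashby: +95 → 95 ≥ 30
Round 2 — Ashby overflows.
  Kelston: +70 → 70 ≥ 70
Round 3 — Kelston overflows.
  Brook: +60 → 60 < 120
  Claymore: +90 → 90 ≥ 40
  Perry: +40 → 40 < 120
Round 4 — Claymore overflows.
  Oakham: +50 → 50 < 120
No further overflows.

4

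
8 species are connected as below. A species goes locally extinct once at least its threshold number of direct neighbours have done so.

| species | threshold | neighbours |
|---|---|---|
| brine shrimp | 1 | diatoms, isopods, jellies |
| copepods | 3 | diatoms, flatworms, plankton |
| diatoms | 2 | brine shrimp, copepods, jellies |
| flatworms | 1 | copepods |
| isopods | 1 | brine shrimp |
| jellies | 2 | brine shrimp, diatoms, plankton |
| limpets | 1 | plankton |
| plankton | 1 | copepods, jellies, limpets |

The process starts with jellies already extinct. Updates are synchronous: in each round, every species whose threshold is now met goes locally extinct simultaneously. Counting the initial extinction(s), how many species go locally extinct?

6

Round 1 — jellies goes locally extinct (initial).
Round 2 — checking thresholds:
  brine shrimp: 1 of 3 neighbours ≥ 1, goes locally extinct.
  diatoms: 1 of 3 neighbours < 2, below threshold.
  plankton: 1 of 3 neighbours ≥ 1, goes locally extinct.
Round 3 — checking thresholds:
  copepods: 1 of 3 neighbours < 3, below threshold.
  diatoms: 2 of 3 neighbours ≥ 2, goes locally extinct.
  isopods: 1 of 1 neighbours ≥ 1, goes locally extinct.
  limpets: 1 of 1 neighbours ≥ 1, goes locally extinct.
Round 4 — no new extinctions; cascade stops.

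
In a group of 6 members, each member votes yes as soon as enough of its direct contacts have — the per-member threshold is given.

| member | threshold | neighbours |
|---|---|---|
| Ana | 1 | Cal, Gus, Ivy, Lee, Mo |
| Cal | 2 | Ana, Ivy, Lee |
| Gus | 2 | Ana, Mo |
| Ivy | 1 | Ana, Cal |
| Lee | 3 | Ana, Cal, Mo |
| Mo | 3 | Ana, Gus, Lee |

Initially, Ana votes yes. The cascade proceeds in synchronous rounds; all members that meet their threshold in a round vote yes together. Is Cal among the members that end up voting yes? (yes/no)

Round 1 — Ana votes yes (initial).
Round 2 — checking thresholds:
  Cal: 1 of 3 neighbours < 2, holds.
  Gus: 1 of 2 neighbours < 2, holds.
  Ivy: 1 of 2 neighbours ≥ 1, votes yes.
  Lee: 1 of 3 neighbours < 3, holds.
  Mo: 1 of 3 neighbours < 3, holds.
Round 3 — checking thresholds:
  Cal: 2 of 3 neighbours ≥ 2, votes yes.
  Gus: 1 of 2 neighbours < 2, holds.
  Lee: 1 of 3 neighbours < 3, holds.
  Mo: 1 of 3 neighbours < 3, holds.
Round 4 — no new yes votes; cascade stops.

yes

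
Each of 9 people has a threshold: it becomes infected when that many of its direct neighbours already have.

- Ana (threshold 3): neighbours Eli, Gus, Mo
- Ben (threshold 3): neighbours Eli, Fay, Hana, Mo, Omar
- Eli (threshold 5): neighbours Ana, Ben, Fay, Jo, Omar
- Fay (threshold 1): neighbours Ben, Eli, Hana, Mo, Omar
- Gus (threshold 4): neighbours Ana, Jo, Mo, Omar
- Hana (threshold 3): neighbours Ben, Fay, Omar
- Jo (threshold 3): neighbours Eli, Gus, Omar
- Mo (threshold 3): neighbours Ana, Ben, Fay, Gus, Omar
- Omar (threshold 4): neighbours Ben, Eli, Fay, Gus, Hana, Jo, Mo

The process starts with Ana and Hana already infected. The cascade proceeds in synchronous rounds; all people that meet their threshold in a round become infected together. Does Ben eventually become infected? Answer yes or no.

Round 1 — Ana, Hana become infected (initial).
Round 2 — checking thresholds:
  Ben: 1 of 5 neighbours < 3, below threshold.
  Eli: 1 of 5 neighbours < 5, below threshold.
  Fay: 1 of 5 neighbours ≥ 1, becomes infected.
  Gus: 1 of 4 neighbours < 4, below threshold.
  Mo: 1 of 5 neighbours < 3, below threshold.
  Omar: 1 of 7 neighbours < 4, below threshold.
Round 3 — no new infections; cascade stops.

no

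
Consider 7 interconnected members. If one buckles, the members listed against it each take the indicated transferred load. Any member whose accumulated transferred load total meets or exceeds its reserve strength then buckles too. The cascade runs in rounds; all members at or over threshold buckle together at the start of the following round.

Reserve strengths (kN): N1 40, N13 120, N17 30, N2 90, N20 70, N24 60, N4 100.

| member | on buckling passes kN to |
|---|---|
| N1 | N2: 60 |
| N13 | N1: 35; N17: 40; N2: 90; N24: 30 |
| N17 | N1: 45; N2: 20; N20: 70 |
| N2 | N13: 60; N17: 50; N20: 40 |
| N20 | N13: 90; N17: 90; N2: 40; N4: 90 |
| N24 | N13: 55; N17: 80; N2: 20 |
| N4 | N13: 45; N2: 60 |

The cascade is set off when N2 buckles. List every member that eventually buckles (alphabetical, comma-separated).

N1, N13, N17, N2, N20

Round 1 — N2 buckles (initial).
  N13: +60 → 60 < 120
  N17: +50 → 50 ≥ 30
  N20: +40 → 40 < 70
Round 2 — N17 buckles.
  N1: +45 → 45 ≥ 40
  N20: +70 → 110 ≥ 70
Round 3 — N1, N20 buckle.
  N13: +90 → 150 ≥ 120
  N4: +90 → 90 < 100
Round 4 — N13 buckles.
  N24: +30 → 30 < 60
No further bucklings.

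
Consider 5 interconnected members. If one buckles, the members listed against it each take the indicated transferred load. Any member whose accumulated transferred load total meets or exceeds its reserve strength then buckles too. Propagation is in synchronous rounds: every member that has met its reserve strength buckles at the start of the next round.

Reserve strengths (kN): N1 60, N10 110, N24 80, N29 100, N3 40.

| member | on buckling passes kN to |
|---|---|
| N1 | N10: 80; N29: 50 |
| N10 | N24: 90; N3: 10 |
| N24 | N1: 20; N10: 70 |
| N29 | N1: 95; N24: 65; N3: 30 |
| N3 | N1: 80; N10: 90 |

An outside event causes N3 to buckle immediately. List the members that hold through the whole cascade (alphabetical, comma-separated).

Round 1 — N3 buckles (initial).
  N1: +80 → 80 ≥ 60
  N10: +90 → 90 < 110
Round 2 — N1 buckles.
  N10: +80 → 170 ≥ 110
  N29: +50 → 50 < 100
Round 3 — N10 buckles.
  N24: +90 → 90 ≥ 80
Round 4 — N24 buckles.
No further bucklings.

N29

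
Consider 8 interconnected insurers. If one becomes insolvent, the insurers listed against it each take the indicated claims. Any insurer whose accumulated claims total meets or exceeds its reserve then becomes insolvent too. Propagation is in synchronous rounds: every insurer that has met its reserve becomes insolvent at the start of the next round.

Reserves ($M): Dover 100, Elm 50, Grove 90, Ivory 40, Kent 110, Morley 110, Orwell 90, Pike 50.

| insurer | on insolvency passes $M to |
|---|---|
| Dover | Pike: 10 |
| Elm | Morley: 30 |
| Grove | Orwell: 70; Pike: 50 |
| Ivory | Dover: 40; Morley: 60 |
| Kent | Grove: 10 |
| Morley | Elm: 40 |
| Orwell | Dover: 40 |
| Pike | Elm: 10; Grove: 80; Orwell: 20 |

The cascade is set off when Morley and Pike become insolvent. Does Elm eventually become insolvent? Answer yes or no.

Round 1 — Morley, Pike become insolvent (initial).
  Elm: +40+10 → 50 ≥ 50
  Grove: +80 → 80 < 90
  Orwell: +20 → 20 < 90
Round 2 — Elm becomes insolvent.
No further insolvencies.

yes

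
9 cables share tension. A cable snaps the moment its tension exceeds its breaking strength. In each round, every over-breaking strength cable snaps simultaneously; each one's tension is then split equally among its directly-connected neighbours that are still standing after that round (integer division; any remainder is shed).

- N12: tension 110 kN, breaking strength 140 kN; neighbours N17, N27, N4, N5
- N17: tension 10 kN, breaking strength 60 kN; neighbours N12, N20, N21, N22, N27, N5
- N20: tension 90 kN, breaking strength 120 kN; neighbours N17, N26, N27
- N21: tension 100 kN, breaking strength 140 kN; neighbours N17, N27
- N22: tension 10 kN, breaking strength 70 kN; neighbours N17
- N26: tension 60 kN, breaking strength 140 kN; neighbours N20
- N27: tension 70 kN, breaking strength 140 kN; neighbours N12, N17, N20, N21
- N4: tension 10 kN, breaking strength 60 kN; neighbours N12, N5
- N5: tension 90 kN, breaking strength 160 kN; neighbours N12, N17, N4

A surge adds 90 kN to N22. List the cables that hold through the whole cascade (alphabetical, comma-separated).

Round 1 — N22 at 100 > 70. N22 snaps.
  N22 sheds 100 kN to N17: 100 each.
    N17: 10+100 = 110 > 60
Round 2 — N17 snaps.
  N17 sheds 110 kN to N12, N20, N21, N27, N5: 22 each.
    N12: 110+22 = 132 ≤ 140
    N20: 90+22 = 112 ≤ 120
    N21: 100+22 = 122 ≤ 140
    N27: 70+22 = 92 ≤ 140
    N5: 90+22 = 112 ≤ 160
No further breaks.

N12, N20, N21, N26, N27, N4, N5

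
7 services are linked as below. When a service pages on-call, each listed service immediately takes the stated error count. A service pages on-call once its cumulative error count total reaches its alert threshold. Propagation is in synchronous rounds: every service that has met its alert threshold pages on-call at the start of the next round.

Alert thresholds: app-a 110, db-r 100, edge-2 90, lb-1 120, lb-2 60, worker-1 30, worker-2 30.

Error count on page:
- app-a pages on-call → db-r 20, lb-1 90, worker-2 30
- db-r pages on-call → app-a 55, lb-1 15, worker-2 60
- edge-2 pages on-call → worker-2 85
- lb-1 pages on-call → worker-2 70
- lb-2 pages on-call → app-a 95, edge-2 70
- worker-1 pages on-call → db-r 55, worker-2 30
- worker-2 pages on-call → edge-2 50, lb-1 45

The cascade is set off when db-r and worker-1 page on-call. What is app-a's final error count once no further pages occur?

Round 1 — db-r, worker-1 page on-call (initial).
  app-a: +55 → 55 < 110
  lb-1: +15 → 15 < 120
  worker-2: +60+30 → 90 ≥ 30
Round 2 — worker-2 pages on-call.
  edge-2: +50 → 50 < 90
  lb-1: +45 → 60 < 120
No further pages.

55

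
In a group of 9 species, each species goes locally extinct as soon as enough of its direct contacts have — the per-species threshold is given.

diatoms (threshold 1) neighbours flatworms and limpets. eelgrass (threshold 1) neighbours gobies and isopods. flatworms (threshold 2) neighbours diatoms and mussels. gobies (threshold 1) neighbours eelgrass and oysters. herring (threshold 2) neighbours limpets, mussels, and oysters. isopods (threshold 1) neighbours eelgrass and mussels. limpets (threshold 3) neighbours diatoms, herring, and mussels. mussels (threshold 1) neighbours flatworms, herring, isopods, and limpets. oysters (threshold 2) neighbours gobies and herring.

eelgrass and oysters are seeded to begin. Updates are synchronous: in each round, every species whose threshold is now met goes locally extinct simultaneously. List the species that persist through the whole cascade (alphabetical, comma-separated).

diatoms, flatworms, limpets

Round 1 — eelgrass, oysters go locally extinct (initial).
Round 2 — checking thresholds:
  gobies: 2 of 2 neighbours ≥ 1, goes locally extinct.
  herring: 1 of 3 neighbours < 2, below threshold.
  isopods: 1 of 2 neighbours ≥ 1, goes locally extinct.
Round 3 — checking thresholds:
  herring: 1 of 3 neighbours < 2, below threshold.
  mussels: 1 of 4 neighbours ≥ 1, goes locally extinct.
Round 4 — checking thresholds:
  flatworms: 1 of 2 neighbours < 2, below threshold.
  herring: 2 of 3 neighbours ≥ 2, goes locally extinct.
  limpets: 1 of 3 neighbours < 3, below threshold.
Round 5 — no new extinctions; cascade stops.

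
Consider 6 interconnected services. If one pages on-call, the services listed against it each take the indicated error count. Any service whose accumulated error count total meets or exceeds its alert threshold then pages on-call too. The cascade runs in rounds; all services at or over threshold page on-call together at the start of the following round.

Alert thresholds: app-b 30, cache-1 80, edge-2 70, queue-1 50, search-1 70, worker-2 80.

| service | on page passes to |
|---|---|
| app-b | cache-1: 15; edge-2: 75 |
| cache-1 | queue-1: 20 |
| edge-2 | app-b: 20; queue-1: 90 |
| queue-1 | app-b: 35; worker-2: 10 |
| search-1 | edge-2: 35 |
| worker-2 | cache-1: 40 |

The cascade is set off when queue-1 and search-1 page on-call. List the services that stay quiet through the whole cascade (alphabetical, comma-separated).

Round 1 — queue-1, search-1 page on-call (initial).
  app-b: +35 → 35 ≥ 30
  edge-2: +35 → 35 < 70
  worker-2: +10 → 10 < 80
Round 2 — app-b pages on-call.
  cache-1: +15 → 15 < 80
  edge-2: +75 → 110 ≥ 70
Round 3 — edge-2 pages on-call.
No further pages.

cache-1, worker-2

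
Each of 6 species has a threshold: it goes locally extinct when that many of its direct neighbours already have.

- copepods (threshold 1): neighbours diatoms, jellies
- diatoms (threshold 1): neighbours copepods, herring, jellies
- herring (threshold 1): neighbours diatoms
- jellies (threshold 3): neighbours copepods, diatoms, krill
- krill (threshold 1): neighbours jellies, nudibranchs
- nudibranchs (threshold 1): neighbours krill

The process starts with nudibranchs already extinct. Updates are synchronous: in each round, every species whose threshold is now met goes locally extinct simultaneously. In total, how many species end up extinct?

2

Round 1 — nudibranchs goes locally extinct (initial).
Round 2 — checking thresholds:
  krill: 1 of 2 neighbours ≥ 1, goes locally extinct.
Round 3 — no new extinctions; cascade stops.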